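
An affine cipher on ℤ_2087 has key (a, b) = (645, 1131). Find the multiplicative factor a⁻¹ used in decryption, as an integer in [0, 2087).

Apply the Euclidean algorithm to 2087 and 645:
2087 = 3*645 + 152
645 = 4*152 + 37
152 = 4*37 + 4
37 = 9*4 + 1
4 = 4*1 + 0
Since gcd(645, 2087) = 1, back-substitute to write 1 as a combination:
1 = 37 − 9·4
1 = −9·152 + 37·37
1 = 37·645 − 157·152
1 = −157·2087 + 508·645
So 645·508 ≡ 1 (mod 2087).

508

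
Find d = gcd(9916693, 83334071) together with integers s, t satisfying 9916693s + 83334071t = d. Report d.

Euclidean algorithm:
83334071 = 8·9916693 + 4000527
9916693 = 2·4000527 + 1915639
4000527 = 2·1915639 + 169249
1915639 = 11·169249 + 53900
169249 = 3·53900 + 7549
53900 = 7·7549 + 1057
7549 = 7·1057 + 150
1057 = 7·150 + 7
150 = 21·7 + 3
7 = 2·3 + 1
3 = 3·1 + 0
gcd(9916693, 83334071) = 1.
Express as a combination:
1 = 7 − 2·3
1 = −2·150 + 43·7
1 = 43·1057 − 303·150
1 = −303·7549 + 2164·1057
1 = 2164·53900 − 15451·7549
1 = −15451·169249 + 48517·53900
1 = 48517·1915639 − 549138·169249
1 = −549138·4000527 + 1146793·1915639
1 = 1146793·9916693 − 2842724·4000527
1 = −2842724·83334071 + 23888585·9916693
So 1 = (-2842724)·83334071 + (23888585)·9916693.

1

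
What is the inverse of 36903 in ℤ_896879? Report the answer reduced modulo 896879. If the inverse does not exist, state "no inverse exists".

126525

Extended Euclidean algorithm:
896879 = 24×36903 + 11207
36903 = 3×11207 + 3282
11207 = 3×3282 + 1361
3282 = 2×1361 + 560
1361 = 2×560 + 241
560 = 2×241 + 78
241 = 3×78 + 7
78 = 11×7 + 1
7 = 7×1 + 0
gcd = 1, so the inverse exists. Back-substitute:
1 = 78 − 11·7
1 = −11·241 + 34·78
1 = 34·560 − 79·241
1 = −79·1361 + 192·560
1 = 192·3282 − 463·1361
1 = −463·11207 + 1581·3282
1 = 1581·36903 − 5206·11207
1 = −5206·896879 + 126525·36903
So 36903·126525 ≡ 1 (mod 896879).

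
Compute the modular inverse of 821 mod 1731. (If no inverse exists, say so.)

Run Euclid on (1731, 821):
1731 = 2*821 + 89
821 = 9*89 + 20
89 = 4*20 + 9
20 = 2*9 + 2
9 = 4*2 + 1
2 = 2*1 + 0
gcd = 1, so the inverse exists. Back-substitute:
1 = 9 − 4·2
1 = −4·20 + 9·9
1 = 9·89 − 40·20
1 = −40·821 + 369·89
1 = 369·1731 − 778·821
So 821·(-778) ≡ 1 (mod 1731), and -778 ≡ 953 (mod 1731).

953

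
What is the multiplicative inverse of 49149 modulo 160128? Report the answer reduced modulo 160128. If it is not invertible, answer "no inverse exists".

no inverse exists

Compute gcd(49149, 160128):
160128 = 3·49149 + 12681
49149 = 3·12681 + 11106
12681 = 1·11106 + 1575
11106 = 7·1575 + 81
1575 = 19·81 + 36
81 = 2·36 + 9
36 = 4·9 + 0
The gcd is 9, not 1, hence no inverse exists.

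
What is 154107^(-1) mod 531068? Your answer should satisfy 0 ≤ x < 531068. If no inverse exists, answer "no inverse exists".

128891

Apply the Euclidean algorithm to 531068 and 154107:
531068 = 3*154107 + 68747
154107 = 2*68747 + 16613
68747 = 4*16613 + 2295
16613 = 7*2295 + 548
2295 = 4*548 + 103
548 = 5*103 + 33
103 = 3*33 + 4
33 = 8*4 + 1
4 = 4*1 + 0
gcd = 1, so the inverse exists. Back-substitute:
1 = 33 − 8·4
1 = −8·103 + 25·33
1 = 25·548 − 133·103
1 = −133·2295 + 557·548
1 = 557·16613 − 4032·2295
1 = −4032·68747 + 16685·16613
1 = 16685·154107 − 37402·68747
1 = −37402·531068 + 128891·154107
So 154107·128891 ≡ 1 (mod 531068).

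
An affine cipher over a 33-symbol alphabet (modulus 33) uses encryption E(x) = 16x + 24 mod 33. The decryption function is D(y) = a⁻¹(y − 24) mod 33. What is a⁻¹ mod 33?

Run Euclid on (33, 16):
33 = 2×16 + 1
16 = 16×1 + 0
The gcd is 1. Working backward:
1 = 33 − 2·16
Hence 16⁻¹ ≡ -2 ≡ 31 (mod 33).

31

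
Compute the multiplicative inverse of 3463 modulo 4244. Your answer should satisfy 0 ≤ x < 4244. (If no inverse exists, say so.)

3255

Apply the Euclidean algorithm to 4244 and 3463:
4244 = 1×3463 + 781
3463 = 4×781 + 339
781 = 2×339 + 103
339 = 3×103 + 30
103 = 3×30 + 13
30 = 2×13 + 4
13 = 3×4 + 1
4 = 4×1 + 0
The gcd is 1. Working backward:
1 = 13 − 3·4
1 = −3·30 + 7·13
1 = 7·103 − 24·30
1 = −24·339 + 79·103
1 = 79·781 − 182·339
1 = −182·3463 + 807·781
1 = 807·4244 − 989·3463
Hence 3463⁻¹ ≡ -989 ≡ 3255 (mod 4244).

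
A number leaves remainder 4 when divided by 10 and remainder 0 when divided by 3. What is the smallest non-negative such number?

24

Write x = 4 + 10·k. Then 10·k ≡ 0 − 4 ≡ 2 (mod 3).
Need 10⁻¹ mod 3. Extended Euclid on (3, 1):
3 = 3×1 + 0
10⁻¹ ≡ 1 (mod 3), so k ≡ 1·2 ≡ 2 (mod 3).
x = 4 + 10·2 = 24.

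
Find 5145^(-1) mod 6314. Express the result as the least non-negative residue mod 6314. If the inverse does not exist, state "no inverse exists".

Compute gcd(5145, 6314):
6314 = 1×5145 + 1169
5145 = 4×1169 + 469
1169 = 2×469 + 231
469 = 2×231 + 7
231 = 33×7 + 0
The gcd is 7, not 1, hence no inverse exists.

no inverse exists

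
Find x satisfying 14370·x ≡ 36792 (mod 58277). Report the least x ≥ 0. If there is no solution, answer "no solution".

53632

First find gcd(14370, 58277):
58277 = 4·14370 + 797
14370 = 18·797 + 24
797 = 33·24 + 5
24 = 4·5 + 4
5 = 1·4 + 1
4 = 4·1 + 0
gcd = 1, so a unique solution mod 58277 exists.
Back-substitute for the Bézout coefficients:
1 = 5 − 4
1 = −24 + 5·5
1 = 5·797 − 166·24
1 = −166·14370 + 2993·797
1 = 2993·58277 − 12138·14370
So 14370·(-12138) ≡ 1 (mod 58277), giving 14370⁻¹ ≡ 46139.
x ≡ 14370⁻¹·36792 ≡ 46139·36792 ≡ 53632 (mod 58277).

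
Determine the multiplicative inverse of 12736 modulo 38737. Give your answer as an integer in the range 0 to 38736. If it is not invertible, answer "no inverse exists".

30023

gcd(38737, 12736) by repeated division:
38737 = 3×12736 + 529
12736 = 24×529 + 40
529 = 13×40 + 9
40 = 4×9 + 4
9 = 2×4 + 1
4 = 4×1 + 0
gcd = 1, so the inverse exists. Back-substitute:
1 = 9 − 2·4
1 = −2·40 + 9·9
1 = 9·529 − 119·40
1 = −119·12736 + 2865·529
1 = 2865·38737 − 8714·12736
Thus 12736·(-8714) ≡ 1 (mod 38737); reducing, -8714 mod 38737 = 30023.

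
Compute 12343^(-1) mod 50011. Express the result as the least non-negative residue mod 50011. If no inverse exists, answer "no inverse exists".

37880

Apply the Euclidean algorithm to 50011 and 12343:
50011 = 4·12343 + 639
12343 = 19·639 + 202
639 = 3·202 + 33
202 = 6·33 + 4
33 = 8·4 + 1
4 = 4·1 + 0
gcd = 1, so the inverse exists. Back-substitute:
1 = 33 − 8·4
1 = −8·202 + 49·33
1 = 49·639 − 155·202
1 = −155·12343 + 2994·639
1 = 2994·50011 − 12131·12343
Thus 12343·(-12131) ≡ 1 (mod 50011); reducing, -12131 mod 50011 = 37880.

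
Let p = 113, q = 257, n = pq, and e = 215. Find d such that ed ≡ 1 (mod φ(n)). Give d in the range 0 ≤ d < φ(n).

8935

φ(n) = (p−1)(q−1) = 112·256 = 28672.
Need d with 215·d ≡ 1 (mod 28672). Apply the extended Euclidean algorithm:
28672 = 133*215 + 77
215 = 2*77 + 61
77 = 1*61 + 16
61 = 3*16 + 13
16 = 1*13 + 3
13 = 4*3 + 1
3 = 3*1 + 0
Back-substitute:
1 = 13 − 4·3
1 = −4·16 + 5·13
1 = 5·61 − 19·16
1 = −19·77 + 24·61
1 = 24·215 − 67·77
1 = −67·28672 + 8935·215
So 215·8935 ≡ 1 (mod 28672), hence d = 8935.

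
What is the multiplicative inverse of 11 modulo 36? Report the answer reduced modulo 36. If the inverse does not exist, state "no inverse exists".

23

Run Euclid on (36, 11):
36 = 3×11 + 3
11 = 3×3 + 2
3 = 1×2 + 1
2 = 2×1 + 0
Since gcd(11, 36) = 1, back-substitute to write 1 as a combination:
1 = 3 − 2
1 = −11 + 4·3
1 = 4·36 − 13·11
So 11·(-13) ≡ 1 (mod 36), and -13 ≡ 23 (mod 36).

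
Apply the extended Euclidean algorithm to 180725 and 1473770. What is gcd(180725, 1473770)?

Repeated division:
1473770 = 8×180725 + 27970
180725 = 6×27970 + 12905
27970 = 2×12905 + 2160
12905 = 5×2160 + 2105
2160 = 1×2105 + 55
2105 = 38×55 + 15
55 = 3×15 + 10
15 = 1×10 + 5
10 = 2×5 + 0
gcd(180725, 1473770) = 5.
Working backward:
5 = 15 − 10
5 = −55 + 4·15
5 = 4·2105 − 153·55
5 = −153·2160 + 157·2105
5 = 157·12905 − 938·2160
5 = −938·27970 + 2033·12905
5 = 2033·180725 − 13136·27970
5 = −13136·1473770 + 107121·180725
So 5 = (-13136)·1473770 + (107121)·180725.

5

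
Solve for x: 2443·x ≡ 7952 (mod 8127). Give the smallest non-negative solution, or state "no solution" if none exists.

First find gcd(2443, 8127):
8127 = 3·2443 + 798
2443 = 3·798 + 49
798 = 16·49 + 14
49 = 3·14 + 7
14 = 2·7 + 0
gcd = 7 and 7 | 7952, so solutions exist. Divide through by 7: 349x ≡ 1136 (mod 1161).
Now find 349⁻¹ mod 1161:
1161 = 3×349 + 114
349 = 3×114 + 7
114 = 16×7 + 2
7 = 3×2 + 1
2 = 2×1 + 0
Back-substitute:
1 = 7 − 3·2
1 = −3·114 + 49·7
1 = 49·349 − 150·114
1 = −150·1161 + 499·349
So 349⁻¹ ≡ 499 (mod 1161).
Then x ≡ 499·1136 ≡ 296 (mod 1161); the smallest non-negative solution is x = 296.

296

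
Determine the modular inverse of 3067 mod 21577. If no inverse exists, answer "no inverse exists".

20578

Apply the Euclidean algorithm to 21577 and 3067:
21577 = 7*3067 + 108
3067 = 28*108 + 43
108 = 2*43 + 22
43 = 1*22 + 21
22 = 1*21 + 1
21 = 21*1 + 0
The gcd is 1. Working backward:
1 = 22 − 21
1 = −43 + 2·22
1 = 2·108 − 5·43
1 = −5·3067 + 142·108
1 = 142·21577 − 999·3067
Hence 3067⁻¹ ≡ -999 ≡ 20578 (mod 21577).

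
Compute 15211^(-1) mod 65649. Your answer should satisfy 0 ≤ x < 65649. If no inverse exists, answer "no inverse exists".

gcd(65649, 15211) by repeated division:
65649 = 4·15211 + 4805
15211 = 3·4805 + 796
4805 = 6·796 + 29
796 = 27·29 + 13
29 = 2·13 + 3
13 = 4·3 + 1
3 = 3·1 + 0
gcd = 1, so the inverse exists. Back-substitute:
1 = 13 − 4·3
1 = −4·29 + 9·13
1 = 9·796 − 247·29
1 = −247·4805 + 1491·796
1 = 1491·15211 − 4720·4805
1 = −4720·65649 + 20371·15211
So 15211·20371 ≡ 1 (mod 65649).

20371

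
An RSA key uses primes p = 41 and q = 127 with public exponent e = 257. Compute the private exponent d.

φ(n) = (p−1)(q−1) = 40·126 = 5040.
Need d with 257·d ≡ 1 (mod 5040). Apply the extended Euclidean algorithm:
5040 = 19*257 + 157
257 = 1*157 + 100
157 = 1*100 + 57
100 = 1*57 + 43
57 = 1*43 + 14
43 = 3*14 + 1
14 = 14*1 + 0
Back-substitute:
1 = 43 − 3·14
1 = −3·57 + 4·43
1 = 4·100 − 7·57
1 = −7·157 + 11·100
1 = 11·257 − 18·157
1 = −18·5040 + 353·257
So 257·353 ≡ 1 (mod 5040), hence d = 353.

353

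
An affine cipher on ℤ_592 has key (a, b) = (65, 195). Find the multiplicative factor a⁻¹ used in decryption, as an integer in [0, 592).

337

Apply the Euclidean algorithm to 592 and 65:
592 = 9·65 + 7
65 = 9·7 + 2
7 = 3·2 + 1
2 = 2·1 + 0
gcd = 1, so the inverse exists. Back-substitute:
1 = 7 − 3·2
1 = −3·65 + 28·7
1 = 28·592 − 255·65
So 65·(-255) ≡ 1 (mod 592), and -255 ≡ 337 (mod 592).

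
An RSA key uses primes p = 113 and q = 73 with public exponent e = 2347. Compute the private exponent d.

4099

φ(n) = (p−1)(q−1) = 112·72 = 8064.
Need d with 2347·d ≡ 1 (mod 8064). Apply the extended Euclidean algorithm:
8064 = 3*2347 + 1023
2347 = 2*1023 + 301
1023 = 3*301 + 120
301 = 2*120 + 61
120 = 1*61 + 59
61 = 1*59 + 2
59 = 29*2 + 1
2 = 2*1 + 0
Back-substitute:
1 = 59 − 29·2
1 = −29·61 + 30·59
1 = 30·120 − 59·61
1 = −59·301 + 148·120
1 = 148·1023 − 503·301
1 = −503·2347 + 1154·1023
1 = 1154·8064 − 3965·2347
So 2347·(-3965) ≡ 1 (mod 8064), hence d ≡ -3965 ≡ 4099 (mod 8064).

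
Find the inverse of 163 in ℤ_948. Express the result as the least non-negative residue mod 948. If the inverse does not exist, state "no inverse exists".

727

gcd(948, 163) by repeated division:
948 = 5*163 + 133
163 = 1*133 + 30
133 = 4*30 + 13
30 = 2*13 + 4
13 = 3*4 + 1
4 = 4*1 + 0
gcd = 1, so the inverse exists. Back-substitute:
1 = 13 − 3·4
1 = −3·30 + 7·13
1 = 7·133 − 31·30
1 = −31·163 + 38·133
1 = 38·948 − 221·163
Thus 163·(-221) ≡ 1 (mod 948); reducing, -221 mod 948 = 727.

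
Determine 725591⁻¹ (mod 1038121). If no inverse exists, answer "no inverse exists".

Run Euclid on (1038121, 725591):
1038121 = 1×725591 + 312530
725591 = 2×312530 + 100531
312530 = 3×100531 + 10937
100531 = 9×10937 + 2098
10937 = 5×2098 + 447
2098 = 4×447 + 310
447 = 1×310 + 137
310 = 2×137 + 36
137 = 3×36 + 29
36 = 1×29 + 7
29 = 4×7 + 1
7 = 7×1 + 0
Since gcd(725591, 1038121) = 1, back-substitute to write 1 as a combination:
1 = 29 − 4·7
1 = −4·36 + 5·29
1 = 5·137 − 19·36
1 = −19·310 + 43·137
1 = 43·447 − 62·310
1 = −62·2098 + 291·447
1 = 291·10937 − 1517·2098
1 = −1517·100531 + 13944·10937
1 = 13944·312530 − 43349·100531
1 = −43349·725591 + 100642·312530
1 = 100642·1038121 − 143991·725591
Hence 725591⁻¹ ≡ -143991 ≡ 894130 (mod 1038121).

894130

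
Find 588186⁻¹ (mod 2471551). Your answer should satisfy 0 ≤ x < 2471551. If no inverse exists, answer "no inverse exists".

Run Euclid on (2471551, 588186):
2471551 = 4*588186 + 118807
588186 = 4*118807 + 112958
118807 = 1*112958 + 5849
112958 = 19*5849 + 1827
5849 = 3*1827 + 368
1827 = 4*368 + 355
368 = 1*355 + 13
355 = 27*13 + 4
13 = 3*4 + 1
4 = 4*1 + 0
gcd = 1, so the inverse exists. Back-substitute:
1 = 13 − 3·4
1 = −3·355 + 82·13
1 = 82·368 − 85·355
1 = −85·1827 + 422·368
1 = 422·5849 − 1351·1827
1 = −1351·112958 + 26091·5849
1 = 26091·118807 − 27442·112958
1 = −27442·588186 + 135859·118807
1 = 135859·2471551 − 570878·588186
So 588186·(-570878) ≡ 1 (mod 2471551), and -570878 ≡ 1900673 (mod 2471551).

1900673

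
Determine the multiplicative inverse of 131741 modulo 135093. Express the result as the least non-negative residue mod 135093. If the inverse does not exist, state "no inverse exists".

Apply the Euclidean algorithm to 135093 and 131741:
135093 = 1·131741 + 3352
131741 = 39·3352 + 1013
3352 = 3·1013 + 313
1013 = 3·313 + 74
313 = 4·74 + 17
74 = 4·17 + 6
17 = 2·6 + 5
6 = 1·5 + 1
5 = 5·1 + 0
gcd = 1, so the inverse exists. Back-substitute:
1 = 6 − 5
1 = −17 + 3·6
1 = 3·74 − 13·17
1 = −13·313 + 55·74
1 = 55·1013 − 178·313
1 = −178·3352 + 589·1013
1 = 589·131741 − 23149·3352
1 = −23149·135093 + 23738·131741
So 131741·23738 ≡ 1 (mod 135093).

23738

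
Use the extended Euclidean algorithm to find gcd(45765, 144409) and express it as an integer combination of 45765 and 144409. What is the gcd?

1

Repeated division:
144409 = 3·45765 + 7114
45765 = 6·7114 + 3081
7114 = 2·3081 + 952
3081 = 3·952 + 225
952 = 4·225 + 52
225 = 4·52 + 17
52 = 3·17 + 1
17 = 17·1 + 0
gcd(45765, 144409) = 1.
Working backward:
1 = 52 − 3·17
1 = −3·225 + 13·52
1 = 13·952 − 55·225
1 = −55·3081 + 178·952
1 = 178·7114 − 411·3081
1 = −411·45765 + 2644·7114
1 = 2644·144409 − 8343·45765
So 1 = (2644)·144409 + (-8343)·45765.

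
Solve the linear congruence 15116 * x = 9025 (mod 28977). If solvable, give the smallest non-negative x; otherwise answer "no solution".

First find gcd(15116, 28977):
28977 = 1·15116 + 13861
15116 = 1·13861 + 1255
13861 = 11·1255 + 56
1255 = 22·56 + 23
56 = 2·23 + 10
23 = 2·10 + 3
10 = 3·3 + 1
3 = 3·1 + 0
gcd = 1, so a unique solution mod 28977 exists.
Back-substitute for the Bézout coefficients:
1 = 10 − 3·3
1 = −3·23 + 7·10
1 = 7·56 − 17·23
1 = −17·1255 + 381·56
1 = 381·13861 − 4208·1255
1 = −4208·15116 + 4589·13861
1 = 4589·28977 − 8797·15116
So 15116·(-8797) ≡ 1 (mod 28977), giving 15116⁻¹ ≡ 20180.
x ≡ 15116⁻¹·9025 ≡ 20180·9025 ≡ 4055 (mod 28977).

4055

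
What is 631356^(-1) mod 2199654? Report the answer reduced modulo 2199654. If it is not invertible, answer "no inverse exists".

Compute gcd(631356, 2199654):
2199654 = 3×631356 + 305586
631356 = 2×305586 + 20184
305586 = 15×20184 + 2826
20184 = 7×2826 + 402
2826 = 7×402 + 12
402 = 33×12 + 6
12 = 2×6 + 0
gcd(631356, 2199654) = 6 ≠ 1, so 631356 has no multiplicative inverse modulo 2199654.

no inverse exists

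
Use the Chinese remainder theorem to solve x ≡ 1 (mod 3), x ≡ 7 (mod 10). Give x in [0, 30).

Write x = 1 + 3·k. Then 3·k ≡ 7 − 1 ≡ 6 (mod 10).
Need 3⁻¹ mod 10. Extended Euclid on (10, 3):
10 = 3×3 + 1
3 = 3×1 + 0
Back-substitute:
1 = 10 − 3·3
3⁻¹ ≡ 7 (mod 10), so k ≡ 7·6 ≡ 2 (mod 10).
x = 1 + 3·2 = 7.

7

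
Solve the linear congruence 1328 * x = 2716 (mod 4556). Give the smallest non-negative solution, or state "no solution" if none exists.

First find gcd(1328, 4556):
4556 = 3*1328 + 572
1328 = 2*572 + 184
572 = 3*184 + 20
184 = 9*20 + 4
20 = 5*4 + 0
gcd = 4 and 4 | 2716, so solutions exist. Divide through by 4: 332x ≡ 679 (mod 1139).
Now find 332⁻¹ mod 1139:
1139 = 3×332 + 143
332 = 2×143 + 46
143 = 3×46 + 5
46 = 9×5 + 1
5 = 5×1 + 0
Back-substitute:
1 = 46 − 9·5
1 = −9·143 + 28·46
1 = 28·332 − 65·143
1 = −65·1139 + 223·332
So 332⁻¹ ≡ 223 (mod 1139).
Then x ≡ 223·679 ≡ 1069 (mod 1139); the smallest non-negative solution is x = 1069.

1069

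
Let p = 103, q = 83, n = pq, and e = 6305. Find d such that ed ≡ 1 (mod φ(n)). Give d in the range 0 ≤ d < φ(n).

6077

φ(n) = (p−1)(q−1) = 102·82 = 8364.
Need d with 6305·d ≡ 1 (mod 8364). Apply the extended Euclidean algorithm:
8364 = 1×6305 + 2059
6305 = 3×2059 + 128
2059 = 16×128 + 11
128 = 11×11 + 7
11 = 1×7 + 4
7 = 1×4 + 3
4 = 1×3 + 1
3 = 3×1 + 0
Back-substitute:
1 = 4 − 3
1 = −7 + 2·4
1 = 2·11 − 3·7
1 = −3·128 + 35·11
1 = 35·2059 − 563·128
1 = −563·6305 + 1724·2059
1 = 1724·8364 − 2287·6305
So 6305·(-2287) ≡ 1 (mod 8364), hence d ≡ -2287 ≡ 6077 (mod 8364).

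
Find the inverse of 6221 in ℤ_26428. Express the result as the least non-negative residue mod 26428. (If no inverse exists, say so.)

gcd(26428, 6221) by repeated division:
26428 = 4*6221 + 1544
6221 = 4*1544 + 45
1544 = 34*45 + 14
45 = 3*14 + 3
14 = 4*3 + 2
3 = 1*2 + 1
2 = 2*1 + 0
gcd = 1, so the inverse exists. Back-substitute:
1 = 3 − 2
1 = −14 + 5·3
1 = 5·45 − 16·14
1 = −16·1544 + 549·45
1 = 549·6221 − 2212·1544
1 = −2212·26428 + 9397·6221
So 6221·9397 ≡ 1 (mod 26428).

9397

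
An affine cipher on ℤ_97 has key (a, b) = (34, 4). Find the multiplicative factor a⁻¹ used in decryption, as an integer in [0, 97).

20

Run Euclid on (97, 34):
97 = 2*34 + 29
34 = 1*29 + 5
29 = 5*5 + 4
5 = 1*4 + 1
4 = 4*1 + 0
gcd = 1, so the inverse exists. Back-substitute:
1 = 5 − 4
1 = −29 + 6·5
1 = 6·34 − 7·29
1 = −7·97 + 20·34
So 34·20 ≡ 1 (mod 97).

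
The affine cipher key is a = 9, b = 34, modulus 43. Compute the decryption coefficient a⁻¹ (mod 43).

Extended Euclidean algorithm:
43 = 4*9 + 7
9 = 1*7 + 2
7 = 3*2 + 1
2 = 2*1 + 0
gcd = 1, so the inverse exists. Back-substitute:
1 = 7 − 3·2
1 = −3·9 + 4·7
1 = 4·43 − 19·9
So 9·(-19) ≡ 1 (mod 43), and -19 ≡ 24 (mod 43).

24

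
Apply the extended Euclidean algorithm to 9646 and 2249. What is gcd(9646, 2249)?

Euclidean algorithm:
9646 = 4×2249 + 650
2249 = 3×650 + 299
650 = 2×299 + 52
299 = 5×52 + 39
52 = 1×39 + 13
39 = 3×13 + 0
gcd(9646, 2249) = 13.
Back-substituting:
13 = 52 − 39
13 = −299 + 6·52
13 = 6·650 − 13·299
13 = −13·2249 + 45·650
13 = 45·9646 − 193·2249
So 13 = (45)·9646 + (-193)·2249.

13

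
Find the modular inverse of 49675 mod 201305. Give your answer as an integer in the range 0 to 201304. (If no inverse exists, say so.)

no inverse exists

Euclidean algorithm on 201305, 49675:
201305 = 4*49675 + 2605
49675 = 19*2605 + 180
2605 = 14*180 + 85
180 = 2*85 + 10
85 = 8*10 + 5
10 = 2*5 + 0
gcd(49675, 201305) = 5 ≠ 1, so 49675 has no multiplicative inverse modulo 201305.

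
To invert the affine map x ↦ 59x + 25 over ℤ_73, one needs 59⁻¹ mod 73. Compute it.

26

Extended Euclidean algorithm:
73 = 1·59 + 14
59 = 4·14 + 3
14 = 4·3 + 2
3 = 1·2 + 1
2 = 2·1 + 0
gcd = 1, so the inverse exists. Back-substitute:
1 = 3 − 2
1 = −14 + 5·3
1 = 5·59 − 21·14
1 = −21·73 + 26·59
So 59·26 ≡ 1 (mod 73).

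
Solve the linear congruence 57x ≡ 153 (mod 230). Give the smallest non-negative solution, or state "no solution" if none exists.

First find gcd(57, 230):
230 = 4*57 + 2
57 = 28*2 + 1
2 = 2*1 + 0
gcd = 1, so a unique solution mod 230 exists.
Back-substitute for the Bézout coefficients:
1 = 57 − 28·2
1 = −28·230 + 113·57
So 57·(113) ≡ 1 (mod 230), giving 57⁻¹ ≡ 113.
x ≡ 57⁻¹·153 ≡ 113·153 ≡ 39 (mod 230).

39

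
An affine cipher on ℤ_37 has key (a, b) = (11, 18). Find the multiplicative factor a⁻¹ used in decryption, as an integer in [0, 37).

27

Run Euclid on (37, 11):
37 = 3*11 + 4
11 = 2*4 + 3
4 = 1*3 + 1
3 = 3*1 + 0
The gcd is 1. Working backward:
1 = 4 − 3
1 = −11 + 3·4
1 = 3·37 − 10·11
Hence 11⁻¹ ≡ -10 ≡ 27 (mod 37).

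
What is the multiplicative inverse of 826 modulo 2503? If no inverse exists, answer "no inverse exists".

100

gcd(2503, 826) by repeated division:
2503 = 3*826 + 25
826 = 33*25 + 1
25 = 25*1 + 0
gcd = 1, so the inverse exists. Back-substitute:
1 = 826 − 33·25
1 = −33·2503 + 100·826
So 826·100 ≡ 1 (mod 2503).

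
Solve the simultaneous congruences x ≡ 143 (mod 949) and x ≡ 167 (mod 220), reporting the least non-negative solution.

Write x = 143 + 949·k. Then 949·k ≡ 167 − 143 ≡ 24 (mod 220).
Need 949⁻¹ mod 220. Extended Euclid on (220, 69):
220 = 3*69 + 13
69 = 5*13 + 4
13 = 3*4 + 1
4 = 4*1 + 0
Back-substitute:
1 = 13 − 3·4
1 = −3·69 + 16·13
1 = 16·220 − 51·69
949⁻¹ ≡ 169 (mod 220), so k ≡ 169·24 ≡ 96 (mod 220).
x = 143 + 949·96 = 91247.

91247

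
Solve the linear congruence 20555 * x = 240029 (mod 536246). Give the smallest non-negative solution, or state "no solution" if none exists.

First find gcd(20555, 536246):
536246 = 26·20555 + 1816
20555 = 11·1816 + 579
1816 = 3·579 + 79
579 = 7·79 + 26
79 = 3·26 + 1
26 = 26·1 + 0
gcd = 1, so a unique solution mod 536246 exists.
Back-substitute for the Bézout coefficients:
1 = 79 − 3·26
1 = −3·579 + 22·79
1 = 22·1816 − 69·579
1 = −69·20555 + 781·1816
1 = 781·536246 − 20375·20555
So 20555·(-20375) ≡ 1 (mod 536246), giving 20555⁻¹ ≡ 515871.
x ≡ 20555⁻¹·240029 ≡ 515871·240029 ≡ 508891 (mod 536246).

508891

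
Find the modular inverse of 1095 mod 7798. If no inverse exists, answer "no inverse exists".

6039

Extended Euclidean algorithm:
7798 = 7·1095 + 133
1095 = 8·133 + 31
133 = 4·31 + 9
31 = 3·9 + 4
9 = 2·4 + 1
4 = 4·1 + 0
gcd = 1, so the inverse exists. Back-substitute:
1 = 9 − 2·4
1 = −2·31 + 7·9
1 = 7·133 − 30·31
1 = −30·1095 + 247·133
1 = 247·7798 − 1759·1095
So 1095·(-1759) ≡ 1 (mod 7798), and -1759 ≡ 6039 (mod 7798).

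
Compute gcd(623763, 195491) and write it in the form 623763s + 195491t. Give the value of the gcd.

1

Repeated division:
623763 = 3×195491 + 37290
195491 = 5×37290 + 9041
37290 = 4×9041 + 1126
9041 = 8×1126 + 33
1126 = 34×33 + 4
33 = 8×4 + 1
4 = 4×1 + 0
gcd(623763, 195491) = 1.
Express as a combination:
1 = 33 − 8·4
1 = −8·1126 + 273·33
1 = 273·9041 − 2192·1126
1 = −2192·37290 + 9041·9041
1 = 9041·195491 − 47397·37290
1 = −47397·623763 + 151232·195491
So 1 = (-47397)·623763 + (151232)·195491.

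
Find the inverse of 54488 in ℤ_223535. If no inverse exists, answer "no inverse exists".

64462

Apply the Euclidean algorithm to 223535 and 54488:
223535 = 4×54488 + 5583
54488 = 9×5583 + 4241
5583 = 1×4241 + 1342
4241 = 3×1342 + 215
1342 = 6×215 + 52
215 = 4×52 + 7
52 = 7×7 + 3
7 = 2×3 + 1
3 = 3×1 + 0
The gcd is 1. Working backward:
1 = 7 − 2·3
1 = −2·52 + 15·7
1 = 15·215 − 62·52
1 = −62·1342 + 387·215
1 = 387·4241 − 1223·1342
1 = −1223·5583 + 1610·4241
1 = 1610·54488 − 15713·5583
1 = −15713·223535 + 64462·54488
So 54488·64462 ≡ 1 (mod 223535).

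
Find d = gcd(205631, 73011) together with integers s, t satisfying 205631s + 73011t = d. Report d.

Apply Euclid's algorithm to 205631 and 73011:
205631 = 2*73011 + 59609
73011 = 1*59609 + 13402
59609 = 4*13402 + 6001
13402 = 2*6001 + 1400
6001 = 4*1400 + 401
1400 = 3*401 + 197
401 = 2*197 + 7
197 = 28*7 + 1
7 = 7*1 + 0
gcd(205631, 73011) = 1.
Working backward:
1 = 197 − 28·7
1 = −28·401 + 57·197
1 = 57·1400 − 199·401
1 = −199·6001 + 853·1400
1 = 853·13402 − 1905·6001
1 = −1905·59609 + 8473·13402
1 = 8473·73011 − 10378·59609
1 = −10378·205631 + 29229·73011
So 1 = (-10378)·205631 + (29229)·73011.

1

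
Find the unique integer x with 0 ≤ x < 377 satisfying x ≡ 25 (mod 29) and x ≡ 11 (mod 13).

Write x = 25 + 29·k. Then 29·k ≡ 11 − 25 ≡ 12 (mod 13).
Need 29⁻¹ mod 13. Extended Euclid on (13, 3):
13 = 4*3 + 1
3 = 3*1 + 0
Back-substitute:
1 = 13 − 4·3
29⁻¹ ≡ 9 (mod 13), so k ≡ 9·12 ≡ 4 (mod 13).
x = 25 + 29·4 = 141.

141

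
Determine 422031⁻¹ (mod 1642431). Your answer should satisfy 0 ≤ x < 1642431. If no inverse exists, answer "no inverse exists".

Euclidean algorithm on 1642431, 422031:
1642431 = 3·422031 + 376338
422031 = 1·376338 + 45693
376338 = 8·45693 + 10794
45693 = 4·10794 + 2517
10794 = 4·2517 + 726
2517 = 3·726 + 339
726 = 2·339 + 48
339 = 7·48 + 3
48 = 16·3 + 0
Since gcd = 3 > 1, 422031 is not a unit mod 1642431.

no inverse exists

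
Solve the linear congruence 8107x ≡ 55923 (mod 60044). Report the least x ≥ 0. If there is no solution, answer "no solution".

38313

First find gcd(8107, 60044):
60044 = 7·8107 + 3295
8107 = 2·3295 + 1517
3295 = 2·1517 + 261
1517 = 5·261 + 212
261 = 1·212 + 49
212 = 4·49 + 16
49 = 3·16 + 1
16 = 16·1 + 0
gcd = 1, so a unique solution mod 60044 exists.
Back-substitute for the Bézout coefficients:
1 = 49 − 3·16
1 = −3·212 + 13·49
1 = 13·261 − 16·212
1 = −16·1517 + 93·261
1 = 93·3295 − 202·1517
1 = −202·8107 + 497·3295
1 = 497·60044 − 3681·8107
So 8107·(-3681) ≡ 1 (mod 60044), giving 8107⁻¹ ≡ 56363.
x ≡ 8107⁻¹·55923 ≡ 56363·55923 ≡ 38313 (mod 60044).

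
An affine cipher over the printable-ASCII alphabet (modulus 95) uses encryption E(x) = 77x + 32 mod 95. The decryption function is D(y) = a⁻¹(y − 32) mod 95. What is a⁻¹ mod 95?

Extended Euclidean algorithm:
95 = 1*77 + 18
77 = 4*18 + 5
18 = 3*5 + 3
5 = 1*3 + 2
3 = 1*2 + 1
2 = 2*1 + 0
Since gcd(77, 95) = 1, back-substitute to write 1 as a combination:
1 = 3 − 2
1 = −5 + 2·3
1 = 2·18 − 7·5
1 = −7·77 + 30·18
1 = 30·95 − 37·77
So 77·(-37) ≡ 1 (mod 95), and -37 ≡ 58 (mod 95).

58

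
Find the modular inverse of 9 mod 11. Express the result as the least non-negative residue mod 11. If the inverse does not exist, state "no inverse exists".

Run Euclid on (11, 9):
11 = 1×9 + 2
9 = 4×2 + 1
2 = 2×1 + 0
Since gcd(9, 11) = 1, back-substitute to write 1 as a combination:
1 = 9 − 4·2
1 = −4·11 + 5·9
So 9·5 ≡ 1 (mod 11).

5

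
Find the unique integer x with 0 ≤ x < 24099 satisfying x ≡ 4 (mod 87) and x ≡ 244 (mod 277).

20188

Write x = 4 + 87·k. Then 87·k ≡ 244 − 4 ≡ 240 (mod 277).
Need 87⁻¹ mod 277. Extended Euclid on (277, 87):
277 = 3*87 + 16
87 = 5*16 + 7
16 = 2*7 + 2
7 = 3*2 + 1
2 = 2*1 + 0
Back-substitute:
1 = 7 − 3·2
1 = −3·16 + 7·7
1 = 7·87 − 38·16
1 = −38·277 + 121·87
87⁻¹ ≡ 121 (mod 277), so k ≡ 121·240 ≡ 232 (mod 277).
x = 4 + 87·232 = 20188.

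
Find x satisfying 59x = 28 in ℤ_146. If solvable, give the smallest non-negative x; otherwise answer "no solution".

144

First find gcd(59, 146):
146 = 2*59 + 28
59 = 2*28 + 3
28 = 9*3 + 1
3 = 3*1 + 0
gcd = 1, so a unique solution mod 146 exists.
Back-substitute for the Bézout coefficients:
1 = 28 − 9·3
1 = −9·59 + 19·28
1 = 19·146 − 47·59
So 59·(-47) ≡ 1 (mod 146), giving 59⁻¹ ≡ 99.
x ≡ 59⁻¹·28 ≡ 99·28 ≡ 144 (mod 146).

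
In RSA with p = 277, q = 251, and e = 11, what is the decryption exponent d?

25091

φ(n) = (p−1)(q−1) = 276·250 = 69000.
Need d with 11·d ≡ 1 (mod 69000). Apply the extended Euclidean algorithm:
69000 = 6272×11 + 8
11 = 1×8 + 3
8 = 2×3 + 2
3 = 1×2 + 1
2 = 2×1 + 0
Back-substitute:
1 = 3 − 2
1 = −8 + 3·3
1 = 3·11 − 4·8
1 = −4·69000 + 25091·11
So 11·25091 ≡ 1 (mod 69000), hence d = 25091.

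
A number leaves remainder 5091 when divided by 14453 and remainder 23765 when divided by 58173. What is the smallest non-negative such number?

Write x = 5091 + 14453·k. Then 14453·k ≡ 23765 − 5091 ≡ 18674 (mod 58173).
Need 14453⁻¹ mod 58173. Extended Euclid on (58173, 14453):
58173 = 4*14453 + 361
14453 = 40*361 + 13
361 = 27*13 + 10
13 = 1*10 + 3
10 = 3*3 + 1
3 = 3*1 + 0
Back-substitute:
1 = 10 − 3·3
1 = −3·13 + 4·10
1 = 4·361 − 111·13
1 = −111·14453 + 4444·361
1 = 4444·58173 − 17887·14453
14453⁻¹ ≡ 40286 (mod 58173), so k ≡ 40286·18674 ≡ 7528 (mod 58173).
x = 5091 + 14453·7528 = 108807275.

108807275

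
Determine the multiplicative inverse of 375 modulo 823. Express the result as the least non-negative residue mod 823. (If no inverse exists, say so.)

gcd(823, 375) by repeated division:
823 = 2*375 + 73
375 = 5*73 + 10
73 = 7*10 + 3
10 = 3*3 + 1
3 = 3*1 + 0
Since gcd(375, 823) = 1, back-substitute to write 1 as a combination:
1 = 10 − 3·3
1 = −3·73 + 22·10
1 = 22·375 − 113·73
1 = −113·823 + 248·375
So 375·248 ≡ 1 (mod 823).

248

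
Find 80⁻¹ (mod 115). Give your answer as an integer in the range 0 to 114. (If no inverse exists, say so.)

Euclidean algorithm on 115, 80:
115 = 1×80 + 35
80 = 2×35 + 10
35 = 3×10 + 5
10 = 2×5 + 0
gcd(80, 115) = 5 ≠ 1, so 80 has no multiplicative inverse modulo 115.

no inverse exists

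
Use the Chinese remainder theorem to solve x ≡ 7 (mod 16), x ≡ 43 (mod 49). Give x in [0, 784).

631

Write x = 7 + 16·k. Then 16·k ≡ 43 − 7 ≡ 36 (mod 49).
Need 16⁻¹ mod 49. Extended Euclid on (49, 16):
49 = 3×16 + 1
16 = 16×1 + 0
Back-substitute:
1 = 49 − 3·16
16⁻¹ ≡ 46 (mod 49), so k ≡ 46·36 ≡ 39 (mod 49).
x = 7 + 16·39 = 631.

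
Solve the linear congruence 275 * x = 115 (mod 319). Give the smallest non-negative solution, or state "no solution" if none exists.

no solution

gcd(275, 319):
319 = 1·275 + 44
275 = 6·44 + 11
44 = 4·11 + 0
gcd = 11, but 11 ∤ 115, so the congruence has no solution.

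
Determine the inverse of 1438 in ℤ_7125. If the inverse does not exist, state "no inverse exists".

Extended Euclidean algorithm:
7125 = 4*1438 + 1373
1438 = 1*1373 + 65
1373 = 21*65 + 8
65 = 8*8 + 1
8 = 8*1 + 0
gcd = 1, so the inverse exists. Back-substitute:
1 = 65 − 8·8
1 = −8·1373 + 169·65
1 = 169·1438 − 177·1373
1 = −177·7125 + 877·1438
So 1438·877 ≡ 1 (mod 7125).

877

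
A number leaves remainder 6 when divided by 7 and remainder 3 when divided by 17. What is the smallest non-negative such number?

Write x = 6 + 7·k. Then 7·k ≡ 3 − 6 ≡ 14 (mod 17).
Need 7⁻¹ mod 17. Extended Euclid on (17, 7):
17 = 2*7 + 3
7 = 2*3 + 1
3 = 3*1 + 0
Back-substitute:
1 = 7 − 2·3
1 = −2·17 + 5·7
7⁻¹ ≡ 5 (mod 17), so k ≡ 5·14 ≡ 2 (mod 17).
x = 6 + 7·2 = 20.

20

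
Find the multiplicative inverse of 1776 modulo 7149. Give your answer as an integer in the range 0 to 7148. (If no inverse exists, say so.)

Compute gcd(1776, 7149):
7149 = 4×1776 + 45
1776 = 39×45 + 21
45 = 2×21 + 3
21 = 7×3 + 0
The gcd is 3, not 1, hence no inverse exists.

no inverse exists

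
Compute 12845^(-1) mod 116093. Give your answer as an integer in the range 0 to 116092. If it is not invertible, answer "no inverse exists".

Extended Euclidean algorithm:
116093 = 9*12845 + 488
12845 = 26*488 + 157
488 = 3*157 + 17
157 = 9*17 + 4
17 = 4*4 + 1
4 = 4*1 + 0
gcd = 1, so the inverse exists. Back-substitute:
1 = 17 − 4·4
1 = −4·157 + 37·17
1 = 37·488 − 115·157
1 = −115·12845 + 3027·488
1 = 3027·116093 − 27358·12845
So 12845·(-27358) ≡ 1 (mod 116093), and -27358 ≡ 88735 (mod 116093).

88735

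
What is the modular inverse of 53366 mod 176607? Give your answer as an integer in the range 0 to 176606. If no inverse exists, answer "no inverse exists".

122231

gcd(176607, 53366) by repeated division:
176607 = 3·53366 + 16509
53366 = 3·16509 + 3839
16509 = 4·3839 + 1153
3839 = 3·1153 + 380
1153 = 3·380 + 13
380 = 29·13 + 3
13 = 4·3 + 1
3 = 3·1 + 0
gcd = 1, so the inverse exists. Back-substitute:
1 = 13 − 4·3
1 = −4·380 + 117·13
1 = 117·1153 − 355·380
1 = −355·3839 + 1182·1153
1 = 1182·16509 − 5083·3839
1 = −5083·53366 + 16431·16509
1 = 16431·176607 − 54376·53366
So 53366·(-54376) ≡ 1 (mod 176607), and -54376 ≡ 122231 (mod 176607).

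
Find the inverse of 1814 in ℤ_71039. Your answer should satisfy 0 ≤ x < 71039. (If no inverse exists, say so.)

Extended Euclidean algorithm:
71039 = 39×1814 + 293
1814 = 6×293 + 56
293 = 5×56 + 13
56 = 4×13 + 4
13 = 3×4 + 1
4 = 4×1 + 0
gcd = 1, so the inverse exists. Back-substitute:
1 = 13 − 3·4
1 = −3·56 + 13·13
1 = 13·293 − 68·56
1 = −68·1814 + 421·293
1 = 421·71039 − 16487·1814
Thus 1814·(-16487) ≡ 1 (mod 71039); reducing, -16487 mod 71039 = 54552.

54552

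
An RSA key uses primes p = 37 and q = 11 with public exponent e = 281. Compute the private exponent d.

φ(n) = (p−1)(q−1) = 36·10 = 360.
Need d with 281·d ≡ 1 (mod 360). Apply the extended Euclidean algorithm:
360 = 1×281 + 79
281 = 3×79 + 44
79 = 1×44 + 35
44 = 1×35 + 9
35 = 3×9 + 8
9 = 1×8 + 1
8 = 8×1 + 0
Back-substitute:
1 = 9 − 8
1 = −35 + 4·9
1 = 4·44 − 5·35
1 = −5·79 + 9·44
1 = 9·281 − 32·79
1 = −32·360 + 41·281
So 281·41 ≡ 1 (mod 360), hence d = 41.

41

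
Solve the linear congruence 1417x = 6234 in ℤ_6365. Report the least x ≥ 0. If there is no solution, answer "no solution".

First find gcd(1417, 6365):
6365 = 4·1417 + 697
1417 = 2·697 + 23
697 = 30·23 + 7
23 = 3·7 + 2
7 = 3·2 + 1
2 = 2·1 + 0
gcd = 1, so a unique solution mod 6365 exists.
Back-substitute for the Bézout coefficients:
1 = 7 − 3·2
1 = −3·23 + 10·7
1 = 10·697 − 303·23
1 = −303·1417 + 616·697
1 = 616·6365 − 2767·1417
So 1417·(-2767) ≡ 1 (mod 6365), giving 1417⁻¹ ≡ 3598.
x ≡ 1417⁻¹·6234 ≡ 3598·6234 ≡ 6037 (mod 6365).

6037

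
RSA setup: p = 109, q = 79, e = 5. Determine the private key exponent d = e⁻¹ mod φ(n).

1685

φ(n) = (p−1)(q−1) = 108·78 = 8424.
Need d with 5·d ≡ 1 (mod 8424). Apply the extended Euclidean algorithm:
8424 = 1684*5 + 4
5 = 1*4 + 1
4 = 4*1 + 0
Back-substitute:
1 = 5 − 4
1 = −8424 + 1685·5
So 5·1685 ≡ 1 (mod 8424), hence d = 1685.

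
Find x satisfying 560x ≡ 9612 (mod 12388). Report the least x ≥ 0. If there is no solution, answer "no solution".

1809

First find gcd(560, 12388):
12388 = 22×560 + 68
560 = 8×68 + 16
68 = 4×16 + 4
16 = 4×4 + 0
gcd = 4 and 4 | 9612, so solutions exist. Divide through by 4: 140x ≡ 2403 (mod 3097).
Now find 140⁻¹ mod 3097:
3097 = 22×140 + 17
140 = 8×17 + 4
17 = 4×4 + 1
4 = 4×1 + 0
Back-substitute:
1 = 17 − 4·4
1 = −4·140 + 33·17
1 = 33·3097 − 730·140
So 140·(-730) ≡ 1 (mod 3097), i.e. 140⁻¹ ≡ 2367.
Then x ≡ 2367·2403 ≡ 1809 (mod 3097); the smallest non-negative solution is x = 1809.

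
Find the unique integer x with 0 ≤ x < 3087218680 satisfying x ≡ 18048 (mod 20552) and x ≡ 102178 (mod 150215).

Write x = 18048 + 20552·k. Then 20552·k ≡ 102178 − 18048 ≡ 84130 (mod 150215).
Need 20552⁻¹ mod 150215. Extended Euclid on (150215, 20552):
150215 = 7·20552 + 6351
20552 = 3·6351 + 1499
6351 = 4·1499 + 355
1499 = 4·355 + 79
355 = 4·79 + 39
79 = 2·39 + 1
39 = 39·1 + 0
Back-substitute:
1 = 79 − 2·39
1 = −2·355 + 9·79
1 = 9·1499 − 38·355
1 = −38·6351 + 161·1499
1 = 161·20552 − 521·6351
1 = −521·150215 + 3808·20552
20552⁻¹ ≡ 3808 (mod 150215), so k ≡ 3808·84130 ≡ 108660 (mod 150215).
x = 18048 + 20552·108660 = 2233198368.

2233198368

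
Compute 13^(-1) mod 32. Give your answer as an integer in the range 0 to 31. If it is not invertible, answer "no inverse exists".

gcd(32, 13) by repeated division:
32 = 2×13 + 6
13 = 2×6 + 1
6 = 6×1 + 0
The gcd is 1. Working backward:
1 = 13 − 2·6
1 = −2·32 + 5·13
So 13·5 ≡ 1 (mod 32).

5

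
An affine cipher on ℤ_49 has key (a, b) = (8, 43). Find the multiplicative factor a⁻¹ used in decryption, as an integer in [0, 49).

gcd(49, 8) by repeated division:
49 = 6·8 + 1
8 = 8·1 + 0
Since gcd(8, 49) = 1, back-substitute to write 1 as a combination:
1 = 49 − 6·8
Hence 8⁻¹ ≡ -6 ≡ 43 (mod 49).

43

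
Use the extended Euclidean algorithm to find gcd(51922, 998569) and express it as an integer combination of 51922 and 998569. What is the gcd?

Euclidean algorithm:
998569 = 19*51922 + 12051
51922 = 4*12051 + 3718
12051 = 3*3718 + 897
3718 = 4*897 + 130
897 = 6*130 + 117
130 = 1*117 + 13
117 = 9*13 + 0
gcd(51922, 998569) = 13.
Working backward:
13 = 130 − 117
13 = −897 + 7·130
13 = 7·3718 − 29·897
13 = −29·12051 + 94·3718
13 = 94·51922 − 405·12051
13 = −405·998569 + 7789·51922
So 13 = (-405)·998569 + (7789)·51922.

13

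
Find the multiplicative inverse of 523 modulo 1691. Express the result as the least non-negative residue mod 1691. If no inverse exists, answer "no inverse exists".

97

Run Euclid on (1691, 523):
1691 = 3*523 + 122
523 = 4*122 + 35
122 = 3*35 + 17
35 = 2*17 + 1
17 = 17*1 + 0
Since gcd(523, 1691) = 1, back-substitute to write 1 as a combination:
1 = 35 − 2·17
1 = −2·122 + 7·35
1 = 7·523 − 30·122
1 = −30·1691 + 97·523
So 523·97 ≡ 1 (mod 1691).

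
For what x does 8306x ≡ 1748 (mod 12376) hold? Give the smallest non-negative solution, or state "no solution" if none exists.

1970

First find gcd(8306, 12376):
12376 = 1×8306 + 4070
8306 = 2×4070 + 166
4070 = 24×166 + 86
166 = 1×86 + 80
86 = 1×80 + 6
80 = 13×6 + 2
6 = 3×2 + 0
gcd = 2 and 2 | 1748, so solutions exist. Divide through by 2: 4153x ≡ 874 (mod 6188).
Now find 4153⁻¹ mod 6188:
6188 = 1*4153 + 2035
4153 = 2*2035 + 83
2035 = 24*83 + 43
83 = 1*43 + 40
43 = 1*40 + 3
40 = 13*3 + 1
3 = 3*1 + 0
Back-substitute:
1 = 40 − 13·3
1 = −13·43 + 14·40
1 = 14·83 − 27·43
1 = −27·2035 + 662·83
1 = 662·4153 − 1351·2035
1 = −1351·6188 + 2013·4153
So 4153⁻¹ ≡ 2013 (mod 6188).
Then x ≡ 2013·874 ≡ 1970 (mod 6188); the smallest non-negative solution is x = 1970.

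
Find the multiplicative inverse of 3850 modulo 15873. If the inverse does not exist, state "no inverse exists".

no inverse exists

Euclidean algorithm on 15873, 3850:
15873 = 4*3850 + 473
3850 = 8*473 + 66
473 = 7*66 + 11
66 = 6*11 + 0
The gcd is 11, not 1, hence no inverse exists.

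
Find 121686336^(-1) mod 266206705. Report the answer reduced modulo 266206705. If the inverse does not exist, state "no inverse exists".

32717356

gcd(266206705, 121686336) by repeated division:
266206705 = 2×121686336 + 22834033
121686336 = 5×22834033 + 7516171
22834033 = 3×7516171 + 285520
7516171 = 26×285520 + 92651
285520 = 3×92651 + 7567
92651 = 12×7567 + 1847
7567 = 4×1847 + 179
1847 = 10×179 + 57
179 = 3×57 + 8
57 = 7×8 + 1
8 = 8×1 + 0
gcd = 1, so the inverse exists. Back-substitute:
1 = 57 − 7·8
1 = −7·179 + 22·57
1 = 22·1847 − 227·179
1 = −227·7567 + 930·1847
1 = 930·92651 − 11387·7567
1 = −11387·285520 + 35091·92651
1 = 35091·7516171 − 923753·285520
1 = −923753·22834033 + 2806350·7516171
1 = 2806350·121686336 − 14955503·22834033
1 = −14955503·266206705 + 32717356·121686336
So 121686336·32717356 ≡ 1 (mod 266206705).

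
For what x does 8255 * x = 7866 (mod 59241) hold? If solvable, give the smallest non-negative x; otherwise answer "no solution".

no solution

gcd(8255, 59241):
59241 = 7×8255 + 1456
8255 = 5×1456 + 975
1456 = 1×975 + 481
975 = 2×481 + 13
481 = 37×13 + 0
gcd = 13, but 13 ∤ 7866, so the congruence has no solution.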